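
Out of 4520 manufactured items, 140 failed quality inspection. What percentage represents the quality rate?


Formula: Quality Rate = Good Pieces / Total Pieces * 100
Good pieces = 4520 - 140 = 4380
QR = 4380 / 4520 * 100 = 96.9%

96.9%


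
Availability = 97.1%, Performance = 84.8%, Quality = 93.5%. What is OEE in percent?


Formula: OEE = Availability * Performance * Quality / 10000
A * P = 97.1% * 84.8% / 100 = 82.34%
OEE = 82.34% * 93.5% / 100 = 77.0%

77.0%


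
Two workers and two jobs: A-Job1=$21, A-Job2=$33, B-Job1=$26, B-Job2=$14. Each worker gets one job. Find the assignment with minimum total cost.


Option 1: A->1 + B->2 = $21 + $14 = $35
Option 2: A->2 + B->1 = $33 + $26 = $59
Min cost = min($35, $59) = $35

$35


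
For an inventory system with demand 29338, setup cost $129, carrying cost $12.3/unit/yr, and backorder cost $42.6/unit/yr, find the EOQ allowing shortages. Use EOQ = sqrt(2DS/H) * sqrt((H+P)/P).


Formula: EOQ* = sqrt(2DS/H) * sqrt((H+P)/P)
Base EOQ = sqrt(2*29338*129/12.3) = 784.46 units
Correction = sqrt((12.3+42.6)/42.6) = 1.13522
EOQ* = 784.46 * 1.13522 = 890.5 units

890.5 units


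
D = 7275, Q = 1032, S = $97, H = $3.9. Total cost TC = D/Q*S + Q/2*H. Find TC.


TC = 7275/1032 * 97 + 1032/2 * 3.9

$2696.19


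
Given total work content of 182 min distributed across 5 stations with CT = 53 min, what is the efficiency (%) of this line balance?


Formula: Efficiency = Sum of Task Times / (N_stations * CT) * 100
Total station capacity = 5 stations * 53 min = 265 min
Efficiency = 182 / 265 * 100 = 68.7%

68.7%


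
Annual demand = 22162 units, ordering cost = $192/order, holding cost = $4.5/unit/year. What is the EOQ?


Formula: EOQ = sqrt(2 * D * S / H)
Numerator: 2 * 22162 * 192 = 8510208
2DS/H = 8510208 / 4.5 = 1891157.3
EOQ = sqrt(1891157.3) = 1375.2 units

1375.2 units


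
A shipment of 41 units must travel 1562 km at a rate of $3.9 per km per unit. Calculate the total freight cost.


TC = dist * cost * units = 1562 * 3.9 * 41 = $249763.80

$249763.80


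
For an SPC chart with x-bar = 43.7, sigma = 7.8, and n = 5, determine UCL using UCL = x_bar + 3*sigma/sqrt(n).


UCL = 43.7 + 3 * 7.8 / sqrt(5)

54.16


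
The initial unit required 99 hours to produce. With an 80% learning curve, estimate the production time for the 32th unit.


Formula: T_n = T_1 * (learning_rate)^(log2(n)) where learning_rate = rate/100
Doublings = log2(32) = 5
T_n = 99 * 0.8^5
T_n = 99 * 0.3277 = 32.4 hours

32.4 hours


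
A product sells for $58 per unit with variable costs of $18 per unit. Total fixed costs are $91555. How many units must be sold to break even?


Formula: BEQ = Fixed Costs / (Price - Variable Cost)
Contribution margin = $58 - $18 = $40/unit
BEQ = ceil($91555 / $40/unit) = ceil(2288.88) = 2289 units

2289 units


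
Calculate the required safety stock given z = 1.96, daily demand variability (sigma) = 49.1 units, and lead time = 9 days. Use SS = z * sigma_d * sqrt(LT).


Formula: SS = z * sigma_d * sqrt(LT)
sqrt(LT) = sqrt(9) = 3.0
SS = 1.96 * 49.1 * 3.0
SS = 288.7 units

288.7 units


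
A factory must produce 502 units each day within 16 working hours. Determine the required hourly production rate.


Formula: Production Rate = Daily Demand / Available Hours
Rate = 502 units/day / 16 hours/day
Rate = 31.4 units/hour

31.4 units/hour


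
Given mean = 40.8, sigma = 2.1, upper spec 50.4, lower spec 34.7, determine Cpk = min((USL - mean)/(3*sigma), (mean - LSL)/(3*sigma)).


Cpu = (50.4 - 40.8) / (3 * 2.1) = 1.52
Cpl = (40.8 - 34.7) / (3 * 2.1) = 0.97
Cpk = min(1.52, 0.97) = 0.97

0.97


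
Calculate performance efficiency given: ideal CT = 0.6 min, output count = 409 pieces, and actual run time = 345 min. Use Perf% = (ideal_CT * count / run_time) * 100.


Formula: Performance = (Ideal CT * Total Count) / Run Time * 100
Ideal output time = 0.6 * 409 = 245.4 min
Performance = 245.4 / 345 * 100 = 71.1%

71.1%


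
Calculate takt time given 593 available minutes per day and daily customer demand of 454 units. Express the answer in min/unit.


Formula: Takt Time = Available Production Time / Customer Demand
Takt = 593 min/day / 454 units/day
Takt = 1.31 min/unit

1.31 min/unit


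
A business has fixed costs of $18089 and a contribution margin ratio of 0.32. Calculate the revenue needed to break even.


Formula: BER = Fixed Costs / Contribution Margin Ratio
BER = $18089 / 0.32
BER = $56528.13 (to the nearest cent)

$56528.13


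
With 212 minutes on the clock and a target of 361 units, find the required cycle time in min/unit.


Formula: CT = Available Time / Number of Units
CT = 212 min / 361 units
CT = 0.59 min/unit

0.59 min/unit


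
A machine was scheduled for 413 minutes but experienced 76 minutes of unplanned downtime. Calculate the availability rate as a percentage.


Formula: Availability = (Planned Time - Downtime) / Planned Time * 100
Uptime = 413 - 76 = 337 min
Availability = 337 / 413 * 100 = 81.6%

81.6%


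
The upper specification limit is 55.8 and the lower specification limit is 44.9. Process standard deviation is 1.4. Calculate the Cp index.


Cp = (55.8 - 44.9) / (6 * 1.4)

1.3


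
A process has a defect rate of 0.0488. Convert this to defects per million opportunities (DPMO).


DPMO = defect_rate * 1000000 = 0.0488 * 1000000

48800


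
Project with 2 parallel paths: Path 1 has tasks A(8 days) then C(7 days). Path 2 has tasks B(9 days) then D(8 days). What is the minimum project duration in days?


Path 1 = 8 + 7 = 15 days
Path 2 = 9 + 8 = 17 days
Duration = max(15, 17) = 17 days

17 days


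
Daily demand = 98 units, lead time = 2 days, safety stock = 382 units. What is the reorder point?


Formula: ROP = (Daily Demand * Lead Time) + Safety Stock
Demand during lead time = 98 * 2 = 196 units
ROP = 196 + 382 = 578 units

578 units


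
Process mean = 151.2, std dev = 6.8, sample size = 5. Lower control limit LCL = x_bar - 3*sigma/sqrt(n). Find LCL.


LCL = 151.2 - 3 * 6.8 / sqrt(5)

142.08


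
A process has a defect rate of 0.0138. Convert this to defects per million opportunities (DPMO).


DPMO = defect_rate * 1000000 = 0.0138 * 1000000

13800


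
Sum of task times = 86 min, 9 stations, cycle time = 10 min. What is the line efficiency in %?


Formula: Efficiency = Sum of Task Times / (N_stations * CT) * 100
Total station capacity = 9 stations * 10 min = 90 min
Efficiency = 86 / 90 * 100 = 95.6%

95.6%


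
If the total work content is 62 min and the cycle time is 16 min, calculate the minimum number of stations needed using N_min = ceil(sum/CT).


Formula: N_min = ceil(Sum of Task Times / Cycle Time)
N_min = ceil(62 min / 16 min) = ceil(3.875)
N_min = 4 stations

4


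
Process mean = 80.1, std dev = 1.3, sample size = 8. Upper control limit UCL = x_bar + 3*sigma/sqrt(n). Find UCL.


UCL = 80.1 + 3 * 1.3 / sqrt(8)

81.48


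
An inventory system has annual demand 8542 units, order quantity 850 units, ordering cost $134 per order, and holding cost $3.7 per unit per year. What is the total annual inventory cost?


TC = 8542/850 * 134 + 850/2 * 3.7

$2919.12


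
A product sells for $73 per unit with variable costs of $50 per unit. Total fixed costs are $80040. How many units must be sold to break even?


Formula: BEQ = Fixed Costs / (Price - Variable Cost)
Contribution margin = $73 - $50 = $23/unit
BEQ = ceil($80040 / $23/unit) = ceil(3480.0) = 3480 units

3480 units


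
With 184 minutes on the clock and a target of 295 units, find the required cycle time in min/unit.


Formula: CT = Available Time / Number of Units
CT = 184 min / 295 units
CT = 0.62 min/unit

0.62 min/unit


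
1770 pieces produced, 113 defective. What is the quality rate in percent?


Formula: Quality Rate = Good Pieces / Total Pieces * 100
Good pieces = 1770 - 113 = 1657
QR = 1657 / 1770 * 100 = 93.6%

93.6%


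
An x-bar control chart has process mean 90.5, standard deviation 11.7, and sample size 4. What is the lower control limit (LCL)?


LCL = 90.5 - 3 * 11.7 / sqrt(4)

72.95


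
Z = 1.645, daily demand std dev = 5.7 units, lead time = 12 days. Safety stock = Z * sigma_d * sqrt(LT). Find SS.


Formula: SS = z * sigma_d * sqrt(LT)
sqrt(LT) = sqrt(12) = 3.4641
SS = 1.645 * 5.7 * 3.4641
SS = 32.5 units

32.5 units


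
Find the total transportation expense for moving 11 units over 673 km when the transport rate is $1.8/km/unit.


TC = dist * cost * units = 673 * 1.8 * 11 = $13325.40

$13325.40


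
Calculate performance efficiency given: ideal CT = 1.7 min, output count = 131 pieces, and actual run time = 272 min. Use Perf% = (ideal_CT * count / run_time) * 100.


Formula: Performance = (Ideal CT * Total Count) / Run Time * 100
Ideal output time = 1.7 * 131 = 222.7 min
Performance = 222.7 / 272 * 100 = 81.9%

81.9%


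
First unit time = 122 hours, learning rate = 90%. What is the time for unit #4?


Formula: T_n = T_1 * (learning_rate)^(log2(n)) where learning_rate = rate/100
Doublings = log2(4) = 2
T_n = 122 * 0.9^2
T_n = 122 * 0.81 = 98.8 hours

98.8 hours


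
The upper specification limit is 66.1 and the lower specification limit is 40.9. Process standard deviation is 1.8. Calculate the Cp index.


Cp = (66.1 - 40.9) / (6 * 1.8)

2.33


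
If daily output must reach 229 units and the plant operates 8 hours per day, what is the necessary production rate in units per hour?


Formula: Production Rate = Daily Demand / Available Hours
Rate = 229 units/day / 8 hours/day
Rate = 28.6 units/hour

28.6 units/hour


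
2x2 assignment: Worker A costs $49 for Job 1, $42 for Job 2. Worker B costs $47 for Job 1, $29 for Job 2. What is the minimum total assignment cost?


Option 1: A->1 + B->2 = $49 + $29 = $78
Option 2: A->2 + B->1 = $42 + $47 = $89
Min cost = min($78, $89) = $78

$78


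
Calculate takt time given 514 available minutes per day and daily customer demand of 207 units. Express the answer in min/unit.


Formula: Takt Time = Available Production Time / Customer Demand
Takt = 514 min/day / 207 units/day
Takt = 2.48 min/unit

2.48 min/unit


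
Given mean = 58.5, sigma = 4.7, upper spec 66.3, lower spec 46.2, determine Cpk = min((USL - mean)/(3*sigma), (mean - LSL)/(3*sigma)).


Cpu = (66.3 - 58.5) / (3 * 4.7) = 0.55
Cpl = (58.5 - 46.2) / (3 * 4.7) = 0.87
Cpk = min(0.55, 0.87) = 0.55

0.55


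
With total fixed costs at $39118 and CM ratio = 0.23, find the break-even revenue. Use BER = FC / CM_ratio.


Formula: BER = Fixed Costs / Contribution Margin Ratio
BER = $39118 / 0.23
BER = $170078.26 (to the nearest cent)

$170078.26


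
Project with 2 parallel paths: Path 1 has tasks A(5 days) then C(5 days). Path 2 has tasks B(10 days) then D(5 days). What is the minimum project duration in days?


Path 1 = 5 + 5 = 10 days
Path 2 = 10 + 5 = 15 days
Duration = max(10, 15) = 15 days

15 days


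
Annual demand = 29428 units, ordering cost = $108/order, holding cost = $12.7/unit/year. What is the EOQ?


Formula: EOQ = sqrt(2 * D * S / H)
Numerator: 2 * 29428 * 108 = 6356448
2DS/H = 6356448 / 12.7 = 500507.7
EOQ = sqrt(500507.7) = 707.5 units

707.5 units


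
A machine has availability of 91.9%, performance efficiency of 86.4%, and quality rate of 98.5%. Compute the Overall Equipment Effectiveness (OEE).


Formula: OEE = Availability * Performance * Quality / 10000
A * P = 91.9% * 86.4% / 100 = 79.4%
OEE = 79.4% * 98.5% / 100 = 78.2%

78.2%


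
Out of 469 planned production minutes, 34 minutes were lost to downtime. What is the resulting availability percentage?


Formula: Availability = (Planned Time - Downtime) / Planned Time * 100
Uptime = 469 - 34 = 435 min
Availability = 435 / 469 * 100 = 92.8%

92.8%


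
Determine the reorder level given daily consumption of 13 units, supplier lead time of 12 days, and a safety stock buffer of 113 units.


Formula: ROP = (Daily Demand * Lead Time) + Safety Stock
Demand during lead time = 13 * 12 = 156 units
ROP = 156 + 113 = 269 units

269 units


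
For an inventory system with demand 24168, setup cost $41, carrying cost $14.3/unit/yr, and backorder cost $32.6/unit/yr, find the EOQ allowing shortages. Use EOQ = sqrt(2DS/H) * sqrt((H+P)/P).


Formula: EOQ* = sqrt(2DS/H) * sqrt((H+P)/P)
Base EOQ = sqrt(2*24168*41/14.3) = 372.27 units
Correction = sqrt((14.3+32.6)/32.6) = 1.19944
EOQ* = 372.27 * 1.19944 = 446.5 units

446.5 units


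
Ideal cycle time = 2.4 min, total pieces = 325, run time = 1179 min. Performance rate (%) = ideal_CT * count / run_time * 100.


Formula: Performance = (Ideal CT * Total Count) / Run Time * 100
Ideal output time = 2.4 * 325 = 780.0 min
Performance = 780.0 / 1179 * 100 = 66.2%

66.2%


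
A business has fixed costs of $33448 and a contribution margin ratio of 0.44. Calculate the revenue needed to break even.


Formula: BER = Fixed Costs / Contribution Margin Ratio
BER = $33448 / 0.44
BER = $76018.18 (to the nearest cent)

$76018.18


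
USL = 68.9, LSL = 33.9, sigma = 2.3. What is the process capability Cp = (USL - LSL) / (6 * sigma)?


Cp = (68.9 - 33.9) / (6 * 2.3)

2.54


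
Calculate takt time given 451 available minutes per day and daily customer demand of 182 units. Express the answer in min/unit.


Formula: Takt Time = Available Production Time / Customer Demand
Takt = 451 min/day / 182 units/day
Takt = 2.48 min/unit

2.48 min/unit


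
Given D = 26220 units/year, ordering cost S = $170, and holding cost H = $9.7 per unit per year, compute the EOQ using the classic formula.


Formula: EOQ = sqrt(2 * D * S / H)
Numerator: 2 * 26220 * 170 = 8914800
2DS/H = 8914800 / 9.7 = 919051.5
EOQ = sqrt(919051.5) = 958.7 units

958.7 units


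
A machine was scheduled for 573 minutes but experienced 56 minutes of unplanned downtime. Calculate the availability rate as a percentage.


Formula: Availability = (Planned Time - Downtime) / Planned Time * 100
Uptime = 573 - 56 = 517 min
Availability = 517 / 573 * 100 = 90.2%

90.2%


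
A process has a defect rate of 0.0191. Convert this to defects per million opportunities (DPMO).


DPMO = defect_rate * 1000000 = 0.0191 * 1000000

19100


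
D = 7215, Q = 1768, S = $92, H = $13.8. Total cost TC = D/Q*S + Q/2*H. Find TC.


TC = 7215/1768 * 92 + 1768/2 * 13.8

$12574.64


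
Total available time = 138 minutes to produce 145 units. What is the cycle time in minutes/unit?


Formula: CT = Available Time / Number of Units
CT = 138 min / 145 units
CT = 0.95 min/unit

0.95 min/unit


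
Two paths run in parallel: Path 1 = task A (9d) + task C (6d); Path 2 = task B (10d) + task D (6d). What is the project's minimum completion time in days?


Path 1 = 9 + 6 = 15 days
Path 2 = 10 + 6 = 16 days
Duration = max(15, 16) = 16 days

16 days


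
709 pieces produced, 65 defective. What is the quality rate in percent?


Formula: Quality Rate = Good Pieces / Total Pieces * 100
Good pieces = 709 - 65 = 644
QR = 644 / 709 * 100 = 90.8%

90.8%


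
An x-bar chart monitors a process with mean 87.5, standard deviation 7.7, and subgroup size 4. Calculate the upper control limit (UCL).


UCL = 87.5 + 3 * 7.7 / sqrt(4)

99.05


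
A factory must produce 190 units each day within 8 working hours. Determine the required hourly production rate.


Formula: Production Rate = Daily Demand / Available Hours
Rate = 190 units/day / 8 hours/day
Rate = 23.8 units/hour

23.8 units/hour


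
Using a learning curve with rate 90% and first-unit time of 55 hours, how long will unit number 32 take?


Formula: T_n = T_1 * (learning_rate)^(log2(n)) where learning_rate = rate/100
Doublings = log2(32) = 5
T_n = 55 * 0.9^5
T_n = 55 * 0.5905 = 32.5 hours

32.5 hours


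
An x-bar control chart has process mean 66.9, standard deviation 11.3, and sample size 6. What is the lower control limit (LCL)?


LCL = 66.9 - 3 * 11.3 / sqrt(6)

53.06


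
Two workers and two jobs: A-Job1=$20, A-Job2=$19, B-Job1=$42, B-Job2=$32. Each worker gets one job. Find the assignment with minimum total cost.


Option 1: A->1 + B->2 = $20 + $32 = $52
Option 2: A->2 + B->1 = $19 + $42 = $61
Min cost = min($52, $61) = $52

$52


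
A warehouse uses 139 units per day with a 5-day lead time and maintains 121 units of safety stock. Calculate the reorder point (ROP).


Formula: ROP = (Daily Demand * Lead Time) + Safety Stock
Demand during lead time = 139 * 5 = 695 units
ROP = 695 + 121 = 816 units

816 units


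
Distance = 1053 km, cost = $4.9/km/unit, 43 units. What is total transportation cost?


TC = dist * cost * units = 1053 * 4.9 * 43 = $221867.10

$221867.10


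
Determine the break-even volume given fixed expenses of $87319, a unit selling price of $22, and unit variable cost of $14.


Formula: BEQ = Fixed Costs / (Price - Variable Cost)
Contribution margin = $22 - $14 = $8/unit
BEQ = ceil($87319 / $8/unit) = ceil(10914.88) = 10915 units

10915 units


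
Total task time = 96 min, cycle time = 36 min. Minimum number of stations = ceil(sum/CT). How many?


Formula: N_min = ceil(Sum of Task Times / Cycle Time)
N_min = ceil(96 min / 36 min) = ceil(2.6667)
N_min = 3 stations

3


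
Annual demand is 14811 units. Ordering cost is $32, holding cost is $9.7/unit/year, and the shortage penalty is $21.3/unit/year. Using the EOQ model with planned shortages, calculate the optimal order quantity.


Formula: EOQ* = sqrt(2DS/H) * sqrt((H+P)/P)
Base EOQ = sqrt(2*14811*32/9.7) = 312.61 units
Correction = sqrt((9.7+21.3)/21.3) = 1.2064
EOQ* = 312.61 * 1.2064 = 377.1 units

377.1 units


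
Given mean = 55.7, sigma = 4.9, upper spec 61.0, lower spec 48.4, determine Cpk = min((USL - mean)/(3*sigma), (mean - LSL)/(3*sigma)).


Cpu = (61.0 - 55.7) / (3 * 4.9) = 0.36
Cpl = (55.7 - 48.4) / (3 * 4.9) = 0.5
Cpk = min(0.36, 0.5) = 0.36

0.36


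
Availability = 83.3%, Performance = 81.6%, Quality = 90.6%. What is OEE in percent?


Formula: OEE = Availability * Performance * Quality / 10000
A * P = 83.3% * 81.6% / 100 = 67.97%
OEE = 67.97% * 90.6% / 100 = 61.6%

61.6%


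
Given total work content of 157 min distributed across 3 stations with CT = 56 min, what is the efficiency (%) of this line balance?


Formula: Efficiency = Sum of Task Times / (N_stations * CT) * 100
Total station capacity = 3 stations * 56 min = 168 min
Efficiency = 157 / 168 * 100 = 93.5%

93.5%


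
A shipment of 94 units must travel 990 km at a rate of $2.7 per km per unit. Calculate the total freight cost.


TC = dist * cost * units = 990 * 2.7 * 94 = $251262.00

$251262.00


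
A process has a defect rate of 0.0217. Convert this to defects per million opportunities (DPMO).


DPMO = defect_rate * 1000000 = 0.0217 * 1000000

21700


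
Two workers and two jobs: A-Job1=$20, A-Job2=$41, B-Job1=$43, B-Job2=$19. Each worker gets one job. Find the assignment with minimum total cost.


Option 1: A->1 + B->2 = $20 + $19 = $39
Option 2: A->2 + B->1 = $41 + $43 = $84
Min cost = min($39, $84) = $39

$39


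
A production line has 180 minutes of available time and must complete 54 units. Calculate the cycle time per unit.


Formula: CT = Available Time / Number of Units
CT = 180 min / 54 units
CT = 3.33 min/unit

3.33 min/unit


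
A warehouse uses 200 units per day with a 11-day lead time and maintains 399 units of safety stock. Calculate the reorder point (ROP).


Formula: ROP = (Daily Demand * Lead Time) + Safety Stock
Demand during lead time = 200 * 11 = 2200 units
ROP = 2200 + 399 = 2599 units

2599 units


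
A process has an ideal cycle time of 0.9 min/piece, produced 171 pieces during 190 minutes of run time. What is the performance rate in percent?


Formula: Performance = (Ideal CT * Total Count) / Run Time * 100
Ideal output time = 0.9 * 171 = 153.9 min
Performance = 153.9 / 190 * 100 = 81.0%

81.0%


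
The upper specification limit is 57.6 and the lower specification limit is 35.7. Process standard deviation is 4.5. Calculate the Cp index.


Cp = (57.6 - 35.7) / (6 * 4.5)

0.81


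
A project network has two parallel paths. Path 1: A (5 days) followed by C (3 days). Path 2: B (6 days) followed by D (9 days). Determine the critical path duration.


Path 1 = 5 + 3 = 8 days
Path 2 = 6 + 9 = 15 days
Duration = max(8, 15) = 15 days

15 days


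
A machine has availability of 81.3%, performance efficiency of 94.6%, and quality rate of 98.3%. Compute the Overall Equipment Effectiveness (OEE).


Formula: OEE = Availability * Performance * Quality / 10000
A * P = 81.3% * 94.6% / 100 = 76.91%
OEE = 76.91% * 98.3% / 100 = 75.6%

75.6%


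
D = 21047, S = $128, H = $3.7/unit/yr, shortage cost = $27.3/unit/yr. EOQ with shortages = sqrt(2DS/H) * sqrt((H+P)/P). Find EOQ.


Formula: EOQ* = sqrt(2DS/H) * sqrt((H+P)/P)
Base EOQ = sqrt(2*21047*128/3.7) = 1206.74 units
Correction = sqrt((3.7+27.3)/27.3) = 1.06561
EOQ* = 1206.74 * 1.06561 = 1285.9 units

1285.9 units


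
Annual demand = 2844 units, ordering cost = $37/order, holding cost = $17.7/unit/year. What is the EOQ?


Formula: EOQ = sqrt(2 * D * S / H)
Numerator: 2 * 2844 * 37 = 210456
2DS/H = 210456 / 17.7 = 11890.2
EOQ = sqrt(11890.2) = 109.0 units

109.0 units


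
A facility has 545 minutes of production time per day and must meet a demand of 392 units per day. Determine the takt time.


Formula: Takt Time = Available Production Time / Customer Demand
Takt = 545 min/day / 392 units/day
Takt = 1.39 min/unit

1.39 min/unit


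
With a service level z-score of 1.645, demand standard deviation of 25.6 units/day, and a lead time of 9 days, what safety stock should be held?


Formula: SS = z * sigma_d * sqrt(LT)
sqrt(LT) = sqrt(9) = 3.0
SS = 1.645 * 25.6 * 3.0
SS = 126.3 units

126.3 units


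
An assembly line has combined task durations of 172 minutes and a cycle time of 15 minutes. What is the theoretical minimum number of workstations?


Formula: N_min = ceil(Sum of Task Times / Cycle Time)
N_min = ceil(172 min / 15 min) = ceil(11.4667)
N_min = 12 stations

12


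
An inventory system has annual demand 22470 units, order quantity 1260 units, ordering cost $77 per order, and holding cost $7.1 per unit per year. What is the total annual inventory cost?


TC = 22470/1260 * 77 + 1260/2 * 7.1

$5846.17


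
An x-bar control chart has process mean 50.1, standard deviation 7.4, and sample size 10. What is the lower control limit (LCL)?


LCL = 50.1 - 3 * 7.4 / sqrt(10)

43.08


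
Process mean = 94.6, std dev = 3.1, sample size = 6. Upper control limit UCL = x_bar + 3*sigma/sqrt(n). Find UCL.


UCL = 94.6 + 3 * 3.1 / sqrt(6)

98.4


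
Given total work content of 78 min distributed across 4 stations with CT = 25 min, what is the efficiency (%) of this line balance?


Formula: Efficiency = Sum of Task Times / (N_stations * CT) * 100
Total station capacity = 4 stations * 25 min = 100 min
Efficiency = 78 / 100 * 100 = 78.0%

78.0%


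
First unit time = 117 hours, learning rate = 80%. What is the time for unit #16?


Formula: T_n = T_1 * (learning_rate)^(log2(n)) where learning_rate = rate/100
Doublings = log2(16) = 4
T_n = 117 * 0.8^4
T_n = 117 * 0.4096 = 47.9 hours

47.9 hours


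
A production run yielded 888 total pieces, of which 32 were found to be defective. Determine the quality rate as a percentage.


Formula: Quality Rate = Good Pieces / Total Pieces * 100
Good pieces = 888 - 32 = 856
QR = 856 / 888 * 100 = 96.4%

96.4%


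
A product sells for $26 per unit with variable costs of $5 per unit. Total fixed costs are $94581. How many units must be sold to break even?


Formula: BEQ = Fixed Costs / (Price - Variable Cost)
Contribution margin = $26 - $5 = $21/unit
BEQ = ceil($94581 / $21/unit) = ceil(4503.86) = 4504 units

4504 units


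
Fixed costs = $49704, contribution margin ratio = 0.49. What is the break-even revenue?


Formula: BER = Fixed Costs / Contribution Margin Ratio
BER = $49704 / 0.49
BER = $101436.73 (to the nearest cent)

$101436.73


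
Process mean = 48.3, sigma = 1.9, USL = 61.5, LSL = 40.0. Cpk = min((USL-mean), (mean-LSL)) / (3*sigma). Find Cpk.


Cpu = (61.5 - 48.3) / (3 * 1.9) = 2.32
Cpl = (48.3 - 40.0) / (3 * 1.9) = 1.46
Cpk = min(2.32, 1.46) = 1.46

1.46


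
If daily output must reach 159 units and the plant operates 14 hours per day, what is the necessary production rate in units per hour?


Formula: Production Rate = Daily Demand / Available Hours
Rate = 159 units/day / 14 hours/day
Rate = 11.4 units/hour

11.4 units/hour


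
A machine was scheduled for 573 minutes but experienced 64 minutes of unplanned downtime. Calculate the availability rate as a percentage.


Formula: Availability = (Planned Time - Downtime) / Planned Time * 100
Uptime = 573 - 64 = 509 min
Availability = 509 / 573 * 100 = 88.8%

88.8%


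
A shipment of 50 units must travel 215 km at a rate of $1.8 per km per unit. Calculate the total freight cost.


TC = dist * cost * units = 215 * 1.8 * 50 = $19350.00

$19350.00


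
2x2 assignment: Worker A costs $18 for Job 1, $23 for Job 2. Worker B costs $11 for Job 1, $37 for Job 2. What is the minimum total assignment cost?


Option 1: A->1 + B->2 = $18 + $37 = $55
Option 2: A->2 + B->1 = $23 + $11 = $34
Min cost = min($55, $34) = $34

$34


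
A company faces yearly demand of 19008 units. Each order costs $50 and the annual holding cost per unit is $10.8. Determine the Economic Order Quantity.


Formula: EOQ = sqrt(2 * D * S / H)
Numerator: 2 * 19008 * 50 = 1900800
2DS/H = 1900800 / 10.8 = 176000.0
EOQ = sqrt(176000.0) = 419.5 units

419.5 units


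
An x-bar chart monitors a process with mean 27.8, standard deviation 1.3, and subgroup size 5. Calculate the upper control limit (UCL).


UCL = 27.8 + 3 * 1.3 / sqrt(5)

29.54


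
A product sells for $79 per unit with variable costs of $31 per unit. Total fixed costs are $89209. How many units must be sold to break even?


Formula: BEQ = Fixed Costs / (Price - Variable Cost)
Contribution margin = $79 - $31 = $48/unit
BEQ = ceil($89209 / $48/unit) = ceil(1858.52) = 1859 units

1859 units


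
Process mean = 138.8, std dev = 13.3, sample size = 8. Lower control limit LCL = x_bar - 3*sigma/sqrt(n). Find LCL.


LCL = 138.8 - 3 * 13.3 / sqrt(8)

124.69


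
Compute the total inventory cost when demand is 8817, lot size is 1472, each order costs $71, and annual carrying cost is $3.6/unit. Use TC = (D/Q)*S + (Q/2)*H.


TC = 8817/1472 * 71 + 1472/2 * 3.6

$3074.88


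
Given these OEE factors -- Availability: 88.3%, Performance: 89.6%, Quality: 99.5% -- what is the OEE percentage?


Formula: OEE = Availability * Performance * Quality / 10000
A * P = 88.3% * 89.6% / 100 = 79.12%
OEE = 79.12% * 99.5% / 100 = 78.7%

78.7%


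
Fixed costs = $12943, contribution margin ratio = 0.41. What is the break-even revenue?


Formula: BER = Fixed Costs / Contribution Margin Ratio
BER = $12943 / 0.41
BER = $31568.29 (to the nearest cent)

$31568.29


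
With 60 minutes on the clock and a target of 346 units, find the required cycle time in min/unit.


Formula: CT = Available Time / Number of Units
CT = 60 min / 346 units
CT = 0.17 min/unit

0.17 min/unit


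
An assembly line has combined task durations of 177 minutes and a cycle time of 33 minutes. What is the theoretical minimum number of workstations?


Formula: N_min = ceil(Sum of Task Times / Cycle Time)
N_min = ceil(177 min / 33 min) = ceil(5.3636)
N_min = 6 stations

6


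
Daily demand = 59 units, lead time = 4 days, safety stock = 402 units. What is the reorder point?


Formula: ROP = (Daily Demand * Lead Time) + Safety Stock
Demand during lead time = 59 * 4 = 236 units
ROP = 236 + 402 = 638 units

638 units


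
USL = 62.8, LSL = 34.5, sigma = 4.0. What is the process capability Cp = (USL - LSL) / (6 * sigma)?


Cp = (62.8 - 34.5) / (6 * 4.0)

1.18


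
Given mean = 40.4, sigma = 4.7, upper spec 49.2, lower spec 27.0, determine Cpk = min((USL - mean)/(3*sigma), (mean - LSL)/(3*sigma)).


Cpu = (49.2 - 40.4) / (3 * 4.7) = 0.62
Cpl = (40.4 - 27.0) / (3 * 4.7) = 0.95
Cpk = min(0.62, 0.95) = 0.62

0.62


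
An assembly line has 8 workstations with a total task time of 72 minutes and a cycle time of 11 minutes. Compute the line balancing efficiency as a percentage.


Formula: Efficiency = Sum of Task Times / (N_stations * CT) * 100
Total station capacity = 8 stations * 11 min = 88 min
Efficiency = 72 / 88 * 100 = 81.8%

81.8%


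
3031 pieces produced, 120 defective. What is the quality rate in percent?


Formula: Quality Rate = Good Pieces / Total Pieces * 100
Good pieces = 3031 - 120 = 2911
QR = 2911 / 3031 * 100 = 96.0%

96.0%


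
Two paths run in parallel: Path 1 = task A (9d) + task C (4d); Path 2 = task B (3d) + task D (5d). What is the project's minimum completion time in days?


Path 1 = 9 + 4 = 13 days
Path 2 = 3 + 5 = 8 days
Duration = max(13, 8) = 13 days

13 days


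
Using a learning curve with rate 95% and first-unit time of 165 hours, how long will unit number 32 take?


Formula: T_n = T_1 * (learning_rate)^(log2(n)) where learning_rate = rate/100
Doublings = log2(32) = 5
T_n = 165 * 0.95^5
T_n = 165 * 0.7738 = 127.7 hours

127.7 hours


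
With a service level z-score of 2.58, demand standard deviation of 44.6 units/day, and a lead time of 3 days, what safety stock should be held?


Formula: SS = z * sigma_d * sqrt(LT)
sqrt(LT) = sqrt(3) = 1.7321
SS = 2.58 * 44.6 * 1.7321
SS = 199.3 units

199.3 units


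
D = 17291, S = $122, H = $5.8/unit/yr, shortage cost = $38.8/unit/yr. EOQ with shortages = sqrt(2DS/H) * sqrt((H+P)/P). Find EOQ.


Formula: EOQ* = sqrt(2DS/H) * sqrt((H+P)/P)
Base EOQ = sqrt(2*17291*122/5.8) = 852.89 units
Correction = sqrt((5.8+38.8)/38.8) = 1.07214
EOQ* = 852.89 * 1.07214 = 914.4 units

914.4 units


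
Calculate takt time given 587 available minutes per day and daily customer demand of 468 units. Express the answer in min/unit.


Formula: Takt Time = Available Production Time / Customer Demand
Takt = 587 min/day / 468 units/day
Takt = 1.25 min/unit

1.25 min/unit


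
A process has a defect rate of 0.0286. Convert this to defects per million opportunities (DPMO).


DPMO = defect_rate * 1000000 = 0.0286 * 1000000

28600


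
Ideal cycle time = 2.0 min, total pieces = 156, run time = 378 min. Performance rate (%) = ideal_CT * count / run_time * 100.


Formula: Performance = (Ideal CT * Total Count) / Run Time * 100
Ideal output time = 2.0 * 156 = 312.0 min
Performance = 312.0 / 378 * 100 = 82.5%

82.5%


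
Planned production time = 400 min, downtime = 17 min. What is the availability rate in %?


Formula: Availability = (Planned Time - Downtime) / Planned Time * 100
Uptime = 400 - 17 = 383 min
Availability = 383 / 400 * 100 = 95.8%

95.8%


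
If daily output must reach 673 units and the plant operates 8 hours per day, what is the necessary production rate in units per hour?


Formula: Production Rate = Daily Demand / Available Hours
Rate = 673 units/day / 8 hours/day
Rate = 84.1 units/hour

84.1 units/hour


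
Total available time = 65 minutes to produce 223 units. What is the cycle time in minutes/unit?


Formula: CT = Available Time / Number of Units
CT = 65 min / 223 units
CT = 0.29 min/unit

0.29 min/unit


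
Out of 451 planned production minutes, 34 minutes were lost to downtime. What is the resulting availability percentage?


Formula: Availability = (Planned Time - Downtime) / Planned Time * 100
Uptime = 451 - 34 = 417 min
Availability = 417 / 451 * 100 = 92.5%

92.5%


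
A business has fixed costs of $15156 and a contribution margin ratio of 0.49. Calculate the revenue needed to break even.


Formula: BER = Fixed Costs / Contribution Margin Ratio
BER = $15156 / 0.49
BER = $30930.61 (to the nearest cent)

$30930.61


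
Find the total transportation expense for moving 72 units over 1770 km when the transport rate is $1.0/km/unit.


TC = dist * cost * units = 1770 * 1.0 * 72 = $127440.00

$127440.00


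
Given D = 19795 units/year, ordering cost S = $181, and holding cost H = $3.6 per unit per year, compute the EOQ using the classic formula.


Formula: EOQ = sqrt(2 * D * S / H)
Numerator: 2 * 19795 * 181 = 7165790
2DS/H = 7165790 / 3.6 = 1990497.2
EOQ = sqrt(1990497.2) = 1410.8 units

1410.8 units


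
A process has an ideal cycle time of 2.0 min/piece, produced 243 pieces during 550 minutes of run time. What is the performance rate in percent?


Formula: Performance = (Ideal CT * Total Count) / Run Time * 100
Ideal output time = 2.0 * 243 = 486.0 min
Performance = 486.0 / 550 * 100 = 88.4%

88.4%


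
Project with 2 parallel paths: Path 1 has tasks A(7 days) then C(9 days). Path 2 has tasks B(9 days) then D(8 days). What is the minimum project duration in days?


Path 1 = 7 + 9 = 16 days
Path 2 = 9 + 8 = 17 days
Duration = max(16, 17) = 17 days

17 days


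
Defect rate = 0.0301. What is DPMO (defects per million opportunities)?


DPMO = defect_rate * 1000000 = 0.0301 * 1000000

30100


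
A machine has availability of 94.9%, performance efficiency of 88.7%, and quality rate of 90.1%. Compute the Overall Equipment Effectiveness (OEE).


Formula: OEE = Availability * Performance * Quality / 10000
A * P = 94.9% * 88.7% / 100 = 84.18%
OEE = 84.18% * 90.1% / 100 = 75.8%

75.8%


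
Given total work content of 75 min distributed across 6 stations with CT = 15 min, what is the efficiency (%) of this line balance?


Formula: Efficiency = Sum of Task Times / (N_stations * CT) * 100
Total station capacity = 6 stations * 15 min = 90 min
Efficiency = 75 / 90 * 100 = 83.3%

83.3%


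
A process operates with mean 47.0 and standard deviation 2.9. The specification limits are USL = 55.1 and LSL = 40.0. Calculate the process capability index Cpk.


Cpu = (55.1 - 47.0) / (3 * 2.9) = 0.93
Cpl = (47.0 - 40.0) / (3 * 2.9) = 0.8
Cpk = min(0.93, 0.8) = 0.8

0.8


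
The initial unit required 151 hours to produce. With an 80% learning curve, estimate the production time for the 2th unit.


Formula: T_n = T_1 * (learning_rate)^(log2(n)) where learning_rate = rate/100
Doublings = log2(2) = 1
T_n = 151 * 0.8^1
T_n = 151 * 0.8 = 120.8 hours

120.8 hours


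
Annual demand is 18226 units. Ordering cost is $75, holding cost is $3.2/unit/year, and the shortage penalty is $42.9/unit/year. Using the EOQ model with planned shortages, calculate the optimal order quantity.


Formula: EOQ* = sqrt(2DS/H) * sqrt((H+P)/P)
Base EOQ = sqrt(2*18226*75/3.2) = 924.31 units
Correction = sqrt((3.2+42.9)/42.9) = 1.03663
EOQ* = 924.31 * 1.03663 = 958.2 units

958.2 units


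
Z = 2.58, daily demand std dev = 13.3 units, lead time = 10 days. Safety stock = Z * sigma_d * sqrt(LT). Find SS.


Formula: SS = z * sigma_d * sqrt(LT)
sqrt(LT) = sqrt(10) = 3.1623
SS = 2.58 * 13.3 * 3.1623
SS = 108.5 units

108.5 units


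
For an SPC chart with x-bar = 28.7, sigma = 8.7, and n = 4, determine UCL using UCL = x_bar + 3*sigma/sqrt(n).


UCL = 28.7 + 3 * 8.7 / sqrt(4)

41.75


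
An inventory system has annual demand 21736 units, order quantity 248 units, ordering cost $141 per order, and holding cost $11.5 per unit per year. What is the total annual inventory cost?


TC = 21736/248 * 141 + 248/2 * 11.5

$13783.97


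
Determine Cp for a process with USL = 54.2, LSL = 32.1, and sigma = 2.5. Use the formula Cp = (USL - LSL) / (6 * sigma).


Cp = (54.2 - 32.1) / (6 * 2.5)

1.47


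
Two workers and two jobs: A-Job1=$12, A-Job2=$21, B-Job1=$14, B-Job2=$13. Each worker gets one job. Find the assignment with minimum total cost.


Option 1: A->1 + B->2 = $12 + $13 = $25
Option 2: A->2 + B->1 = $21 + $14 = $35
Min cost = min($25, $35) = $25

$25


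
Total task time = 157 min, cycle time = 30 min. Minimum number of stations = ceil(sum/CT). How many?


Formula: N_min = ceil(Sum of Task Times / Cycle Time)
N_min = ceil(157 min / 30 min) = ceil(5.2333)
N_min = 6 stations

6


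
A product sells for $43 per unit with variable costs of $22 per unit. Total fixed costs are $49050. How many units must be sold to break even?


Formula: BEQ = Fixed Costs / (Price - Variable Cost)
Contribution margin = $43 - $22 = $21/unit
BEQ = ceil($49050 / $21/unit) = ceil(2335.71) = 2336 units

2336 units


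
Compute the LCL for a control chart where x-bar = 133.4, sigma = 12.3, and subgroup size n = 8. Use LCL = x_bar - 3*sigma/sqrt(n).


LCL = 133.4 - 3 * 12.3 / sqrt(8)

120.35


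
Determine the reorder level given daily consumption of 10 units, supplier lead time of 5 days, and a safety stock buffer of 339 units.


Formula: ROP = (Daily Demand * Lead Time) + Safety Stock
Demand during lead time = 10 * 5 = 50 units
ROP = 50 + 339 = 389 units

389 units


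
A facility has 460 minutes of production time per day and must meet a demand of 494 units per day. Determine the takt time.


Formula: Takt Time = Available Production Time / Customer Demand
Takt = 460 min/day / 494 units/day
Takt = 0.93 min/unit

0.93 min/unit


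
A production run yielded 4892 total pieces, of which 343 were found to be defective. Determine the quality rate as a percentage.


Formula: Quality Rate = Good Pieces / Total Pieces * 100
Good pieces = 4892 - 343 = 4549
QR = 4549 / 4892 * 100 = 93.0%

93.0%


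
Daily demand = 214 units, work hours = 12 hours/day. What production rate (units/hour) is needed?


Formula: Production Rate = Daily Demand / Available Hours
Rate = 214 units/day / 12 hours/day
Rate = 17.8 units/hour

17.8 units/hour


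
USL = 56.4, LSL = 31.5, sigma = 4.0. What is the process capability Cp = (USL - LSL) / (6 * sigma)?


Cp = (56.4 - 31.5) / (6 * 4.0)

1.04


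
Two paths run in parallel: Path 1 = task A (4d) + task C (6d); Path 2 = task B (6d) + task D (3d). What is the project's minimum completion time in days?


Path 1 = 4 + 6 = 10 days
Path 2 = 6 + 3 = 9 days
Duration = max(10, 9) = 10 days

10 days


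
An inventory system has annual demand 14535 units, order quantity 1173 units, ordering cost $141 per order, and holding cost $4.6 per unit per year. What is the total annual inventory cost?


TC = 14535/1173 * 141 + 1173/2 * 4.6

$4445.07


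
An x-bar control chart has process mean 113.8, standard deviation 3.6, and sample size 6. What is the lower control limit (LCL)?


LCL = 113.8 - 3 * 3.6 / sqrt(6)

109.39


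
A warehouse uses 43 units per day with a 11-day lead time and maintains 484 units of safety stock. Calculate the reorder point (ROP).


Formula: ROP = (Daily Demand * Lead Time) + Safety Stock
Demand during lead time = 43 * 11 = 473 units
ROP = 473 + 484 = 957 units

957 units


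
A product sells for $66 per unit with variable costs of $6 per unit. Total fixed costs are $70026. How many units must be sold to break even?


Formula: BEQ = Fixed Costs / (Price - Variable Cost)
Contribution margin = $66 - $6 = $60/unit
BEQ = ceil($70026 / $60/unit) = ceil(1167.1) = 1168 units

1168 units


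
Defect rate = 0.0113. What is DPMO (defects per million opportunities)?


DPMO = defect_rate * 1000000 = 0.0113 * 1000000

11300


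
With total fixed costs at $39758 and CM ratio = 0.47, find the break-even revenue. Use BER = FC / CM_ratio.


Formula: BER = Fixed Costs / Contribution Margin Ratio
BER = $39758 / 0.47
BER = $84591.49 (to the nearest cent)

$84591.49


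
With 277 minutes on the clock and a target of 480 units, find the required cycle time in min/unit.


Formula: CT = Available Time / Number of Units
CT = 277 min / 480 units
CT = 0.58 min/unit

0.58 min/unit


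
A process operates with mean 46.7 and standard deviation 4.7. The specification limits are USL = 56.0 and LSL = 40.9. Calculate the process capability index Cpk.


Cpu = (56.0 - 46.7) / (3 * 4.7) = 0.66
Cpl = (46.7 - 40.9) / (3 * 4.7) = 0.41
Cpk = min(0.66, 0.41) = 0.41

0.41
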